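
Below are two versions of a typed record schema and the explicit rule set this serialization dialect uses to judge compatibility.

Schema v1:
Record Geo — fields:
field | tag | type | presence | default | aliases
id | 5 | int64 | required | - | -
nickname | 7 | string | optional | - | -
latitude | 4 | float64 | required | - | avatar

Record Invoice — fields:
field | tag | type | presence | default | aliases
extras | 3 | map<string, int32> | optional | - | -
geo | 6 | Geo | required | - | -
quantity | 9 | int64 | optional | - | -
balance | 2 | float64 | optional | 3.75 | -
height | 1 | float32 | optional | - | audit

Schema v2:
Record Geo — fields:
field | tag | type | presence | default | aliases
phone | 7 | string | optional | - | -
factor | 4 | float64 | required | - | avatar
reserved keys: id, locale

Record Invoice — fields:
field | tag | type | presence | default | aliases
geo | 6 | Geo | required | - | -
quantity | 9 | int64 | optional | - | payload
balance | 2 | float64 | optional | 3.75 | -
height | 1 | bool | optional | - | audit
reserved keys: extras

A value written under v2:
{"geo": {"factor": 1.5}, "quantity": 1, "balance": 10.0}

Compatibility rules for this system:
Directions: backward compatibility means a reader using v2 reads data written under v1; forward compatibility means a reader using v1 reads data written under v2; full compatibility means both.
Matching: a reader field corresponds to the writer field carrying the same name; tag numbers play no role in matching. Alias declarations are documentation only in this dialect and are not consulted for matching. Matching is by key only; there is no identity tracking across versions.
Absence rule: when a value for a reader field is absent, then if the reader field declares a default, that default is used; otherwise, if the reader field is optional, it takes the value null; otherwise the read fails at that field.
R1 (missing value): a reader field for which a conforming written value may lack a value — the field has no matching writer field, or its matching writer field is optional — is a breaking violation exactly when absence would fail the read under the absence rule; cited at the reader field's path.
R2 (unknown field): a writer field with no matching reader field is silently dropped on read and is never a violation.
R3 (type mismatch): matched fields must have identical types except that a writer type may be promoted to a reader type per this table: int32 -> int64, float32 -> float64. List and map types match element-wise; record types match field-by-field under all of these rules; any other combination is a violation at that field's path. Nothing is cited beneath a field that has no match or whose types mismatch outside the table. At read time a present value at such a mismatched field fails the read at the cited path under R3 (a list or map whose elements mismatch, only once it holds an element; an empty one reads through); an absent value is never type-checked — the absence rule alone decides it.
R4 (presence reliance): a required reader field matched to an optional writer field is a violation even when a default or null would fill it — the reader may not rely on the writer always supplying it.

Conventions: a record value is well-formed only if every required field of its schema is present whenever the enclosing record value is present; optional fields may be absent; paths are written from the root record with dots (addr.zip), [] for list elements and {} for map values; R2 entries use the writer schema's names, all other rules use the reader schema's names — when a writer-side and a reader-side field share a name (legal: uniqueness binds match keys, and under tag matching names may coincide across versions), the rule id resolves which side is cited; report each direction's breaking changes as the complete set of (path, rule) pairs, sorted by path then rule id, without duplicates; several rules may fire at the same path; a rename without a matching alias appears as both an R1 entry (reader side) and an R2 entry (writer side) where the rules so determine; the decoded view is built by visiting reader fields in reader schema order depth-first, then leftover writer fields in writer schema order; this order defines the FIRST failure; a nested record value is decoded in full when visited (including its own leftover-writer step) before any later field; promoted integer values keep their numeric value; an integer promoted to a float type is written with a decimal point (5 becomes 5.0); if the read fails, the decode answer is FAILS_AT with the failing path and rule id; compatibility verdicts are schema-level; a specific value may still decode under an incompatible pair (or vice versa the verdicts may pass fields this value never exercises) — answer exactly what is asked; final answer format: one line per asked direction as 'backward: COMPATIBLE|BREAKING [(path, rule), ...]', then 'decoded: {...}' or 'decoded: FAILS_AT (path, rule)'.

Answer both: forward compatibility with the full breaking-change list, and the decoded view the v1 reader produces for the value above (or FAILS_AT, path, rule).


forward: BREAKING [(geo.id, R1), (geo.latitude, R1), (height, R3)]; decoded: FAILS_AT (geo.id, R1)

in Invoice below, arrows point writer -> reader
forward on Invoice — v1 reading data written by v2:
  no writer field matches reader extras
  writer required, Geo -> Geo: reader geo maps from writer geo
  writer optional, int64 -> int64: reader quantity maps from writer quantity
  writer optional, float64 -> float64: reader balance maps from writer balance
  writer optional, bool -> float32: reader height maps from writer height
  no writer field matches reader geo.id
  no writer field matches reader geo.nickname
  no writer field matches reader geo.latitude
  geo.phone (writer side), unknown to reader
  geo.factor (writer side), unknown to reader
  R1 fires at geo.id
  R1 fires at geo.latitude
  R3 fires at height
  => forward: BREAKING (3)
migrating the Invoice value to v1:
  extras := null (missing; optional => null)
  read fails at geo.id under R1 (no fill)
  => FAILS_AT (geo.id, R1)
ruling out the remaining Invoice differences:
  removed field extras from record Invoice (its key "extras" joins the reserved list) -> no rule fires on it in Invoice's dialect; the asked verdict holds
  renamed field nickname to phone in record Geo -> no rule fires on it in Invoice's dialect; the asked verdict holds


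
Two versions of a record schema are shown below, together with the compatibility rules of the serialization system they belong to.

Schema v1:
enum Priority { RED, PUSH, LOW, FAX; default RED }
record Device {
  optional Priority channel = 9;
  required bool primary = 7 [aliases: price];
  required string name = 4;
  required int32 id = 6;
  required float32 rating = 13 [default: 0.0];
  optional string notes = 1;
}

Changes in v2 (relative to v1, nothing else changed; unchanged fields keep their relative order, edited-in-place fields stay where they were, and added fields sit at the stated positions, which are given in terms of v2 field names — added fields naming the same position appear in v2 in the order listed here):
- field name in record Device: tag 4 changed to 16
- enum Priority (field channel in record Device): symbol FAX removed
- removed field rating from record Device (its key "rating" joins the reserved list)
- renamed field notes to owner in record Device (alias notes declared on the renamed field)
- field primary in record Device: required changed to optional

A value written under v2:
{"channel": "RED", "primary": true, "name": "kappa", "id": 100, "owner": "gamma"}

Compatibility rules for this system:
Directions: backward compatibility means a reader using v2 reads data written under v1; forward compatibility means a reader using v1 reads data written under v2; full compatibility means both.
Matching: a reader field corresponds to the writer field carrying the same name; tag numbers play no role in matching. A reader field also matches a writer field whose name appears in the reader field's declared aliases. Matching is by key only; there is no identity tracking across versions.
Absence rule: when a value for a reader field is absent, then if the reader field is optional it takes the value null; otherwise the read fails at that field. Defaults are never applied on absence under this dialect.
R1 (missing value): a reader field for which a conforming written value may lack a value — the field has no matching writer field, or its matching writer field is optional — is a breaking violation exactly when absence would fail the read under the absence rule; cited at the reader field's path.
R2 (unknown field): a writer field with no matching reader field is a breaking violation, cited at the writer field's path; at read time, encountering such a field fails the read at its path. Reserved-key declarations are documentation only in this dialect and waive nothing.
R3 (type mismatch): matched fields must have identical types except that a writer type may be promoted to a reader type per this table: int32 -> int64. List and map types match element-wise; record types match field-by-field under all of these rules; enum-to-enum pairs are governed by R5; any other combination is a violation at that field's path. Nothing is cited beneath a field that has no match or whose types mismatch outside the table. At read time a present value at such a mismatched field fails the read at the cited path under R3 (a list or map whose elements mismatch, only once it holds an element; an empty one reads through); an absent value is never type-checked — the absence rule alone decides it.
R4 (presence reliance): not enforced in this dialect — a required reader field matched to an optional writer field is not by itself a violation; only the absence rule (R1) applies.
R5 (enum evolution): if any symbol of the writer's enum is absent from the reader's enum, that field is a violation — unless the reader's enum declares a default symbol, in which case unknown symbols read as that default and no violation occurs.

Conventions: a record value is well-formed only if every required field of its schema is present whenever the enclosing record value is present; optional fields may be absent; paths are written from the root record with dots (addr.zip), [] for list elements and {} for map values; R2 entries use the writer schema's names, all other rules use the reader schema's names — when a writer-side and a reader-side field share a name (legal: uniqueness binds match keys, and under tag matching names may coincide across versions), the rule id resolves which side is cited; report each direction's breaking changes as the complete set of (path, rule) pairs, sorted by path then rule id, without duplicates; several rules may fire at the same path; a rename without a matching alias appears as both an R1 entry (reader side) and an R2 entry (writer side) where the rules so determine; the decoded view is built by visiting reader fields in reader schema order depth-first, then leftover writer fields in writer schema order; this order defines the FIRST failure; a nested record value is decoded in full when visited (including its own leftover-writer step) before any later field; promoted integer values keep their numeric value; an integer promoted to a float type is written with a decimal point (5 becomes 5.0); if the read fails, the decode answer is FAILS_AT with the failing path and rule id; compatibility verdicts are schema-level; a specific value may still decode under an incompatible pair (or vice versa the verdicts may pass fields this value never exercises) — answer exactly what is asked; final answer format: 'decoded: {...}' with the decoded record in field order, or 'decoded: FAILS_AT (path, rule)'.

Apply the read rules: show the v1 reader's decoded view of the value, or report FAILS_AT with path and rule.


decoded: FAILS_AT (rating, R1)

the writer's type comes first in each Device pair
migrating the Device value to v1:
  channel := "RED"
  primary := true
  name := "kappa"
  id := 100
  read fails at rating under R1 (no fill)
  => FAILS_AT (rating, R1)
the rest of the Device diff is inert for this question:
  field name in record Device: tag 4 changed to 16 -> inert under this dialect — no rule fires on Device and the result does not move
  enum Priority (field channel in record Device): symbol FAX removed -> inert under this dialect — no rule fires on Device and the result does not move
  renamed field notes to owner in record Device (alias notes declared on the renamed field) -> affects the rule determinations only; this particular Device value decodes identically
  field primary in record Device: required changed to optional -> affects the rule determinations only; this particular Device value decodes identically


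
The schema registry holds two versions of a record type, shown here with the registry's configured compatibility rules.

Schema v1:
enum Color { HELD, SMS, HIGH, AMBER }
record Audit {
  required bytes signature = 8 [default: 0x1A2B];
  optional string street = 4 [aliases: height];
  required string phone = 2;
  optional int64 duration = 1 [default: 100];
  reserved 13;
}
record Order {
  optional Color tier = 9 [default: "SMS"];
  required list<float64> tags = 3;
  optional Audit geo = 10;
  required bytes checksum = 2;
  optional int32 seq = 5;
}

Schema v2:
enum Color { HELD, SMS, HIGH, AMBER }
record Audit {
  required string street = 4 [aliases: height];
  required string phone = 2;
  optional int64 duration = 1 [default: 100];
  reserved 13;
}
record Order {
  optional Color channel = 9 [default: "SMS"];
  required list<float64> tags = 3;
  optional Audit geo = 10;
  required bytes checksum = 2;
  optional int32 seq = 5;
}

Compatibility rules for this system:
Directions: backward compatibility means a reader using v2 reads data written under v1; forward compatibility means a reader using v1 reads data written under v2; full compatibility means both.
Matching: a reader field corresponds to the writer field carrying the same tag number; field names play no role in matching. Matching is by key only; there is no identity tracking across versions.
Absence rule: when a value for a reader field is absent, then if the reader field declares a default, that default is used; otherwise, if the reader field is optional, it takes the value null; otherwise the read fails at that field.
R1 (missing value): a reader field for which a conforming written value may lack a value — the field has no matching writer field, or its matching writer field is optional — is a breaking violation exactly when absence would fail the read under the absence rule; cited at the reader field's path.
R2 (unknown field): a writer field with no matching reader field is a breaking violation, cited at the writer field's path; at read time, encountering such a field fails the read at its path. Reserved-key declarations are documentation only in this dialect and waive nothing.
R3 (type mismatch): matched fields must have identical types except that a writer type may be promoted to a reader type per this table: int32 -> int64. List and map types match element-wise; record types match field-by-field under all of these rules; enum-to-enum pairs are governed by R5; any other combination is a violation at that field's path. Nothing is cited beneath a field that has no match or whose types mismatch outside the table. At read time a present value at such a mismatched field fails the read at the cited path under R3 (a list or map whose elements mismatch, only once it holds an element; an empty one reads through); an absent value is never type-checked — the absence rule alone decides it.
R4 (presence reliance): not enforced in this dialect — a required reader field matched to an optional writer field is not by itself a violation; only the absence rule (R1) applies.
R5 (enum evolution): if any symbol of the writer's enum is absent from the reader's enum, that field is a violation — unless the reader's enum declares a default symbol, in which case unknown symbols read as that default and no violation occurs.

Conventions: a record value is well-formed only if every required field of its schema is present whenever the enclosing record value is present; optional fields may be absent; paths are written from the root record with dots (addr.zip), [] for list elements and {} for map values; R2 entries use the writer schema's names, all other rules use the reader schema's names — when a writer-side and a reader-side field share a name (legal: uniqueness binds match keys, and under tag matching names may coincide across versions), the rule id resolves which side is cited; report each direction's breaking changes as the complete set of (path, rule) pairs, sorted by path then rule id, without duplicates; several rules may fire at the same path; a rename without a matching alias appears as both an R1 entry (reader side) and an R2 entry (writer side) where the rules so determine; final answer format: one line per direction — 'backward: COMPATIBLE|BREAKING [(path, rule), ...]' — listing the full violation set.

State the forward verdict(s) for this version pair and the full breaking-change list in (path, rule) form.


in Order below, arrows point writer -> reader
forward pass over Order, reader schema v1, writer schema v2:
  tier: paired with writer channel (Color -> Color; writer optional)
  tags: paired with writer tags (list<float64> -> list<float64>; writer required)
  geo: paired with writer geo (Audit -> Audit; writer optional)
  checksum: paired with writer checksum (bytes -> bytes; writer required)
  seq: paired with writer seq (int32 -> int32; writer optional)
  geo.signature has no writer counterpart
  geo.street: paired with writer geo.street (string -> string; writer required)
  geo.phone: paired with writer geo.phone (string -> string; writer required)
  geo.duration: paired with writer geo.duration (int64 -> int64; writer optional)
  => forward: COMPATIBLE
checking off the Order differences that do not matter here:
  removed field signature from record Audit -> affects backward compatibility only, which is not asked
  renamed field tier to channel in record Order -> triggers nothing under Order's printed rules — same verdict
  field street in record Audit: optional changed to required -> affects backward compatibility only, which is not asked

forward: COMPATIBLE []


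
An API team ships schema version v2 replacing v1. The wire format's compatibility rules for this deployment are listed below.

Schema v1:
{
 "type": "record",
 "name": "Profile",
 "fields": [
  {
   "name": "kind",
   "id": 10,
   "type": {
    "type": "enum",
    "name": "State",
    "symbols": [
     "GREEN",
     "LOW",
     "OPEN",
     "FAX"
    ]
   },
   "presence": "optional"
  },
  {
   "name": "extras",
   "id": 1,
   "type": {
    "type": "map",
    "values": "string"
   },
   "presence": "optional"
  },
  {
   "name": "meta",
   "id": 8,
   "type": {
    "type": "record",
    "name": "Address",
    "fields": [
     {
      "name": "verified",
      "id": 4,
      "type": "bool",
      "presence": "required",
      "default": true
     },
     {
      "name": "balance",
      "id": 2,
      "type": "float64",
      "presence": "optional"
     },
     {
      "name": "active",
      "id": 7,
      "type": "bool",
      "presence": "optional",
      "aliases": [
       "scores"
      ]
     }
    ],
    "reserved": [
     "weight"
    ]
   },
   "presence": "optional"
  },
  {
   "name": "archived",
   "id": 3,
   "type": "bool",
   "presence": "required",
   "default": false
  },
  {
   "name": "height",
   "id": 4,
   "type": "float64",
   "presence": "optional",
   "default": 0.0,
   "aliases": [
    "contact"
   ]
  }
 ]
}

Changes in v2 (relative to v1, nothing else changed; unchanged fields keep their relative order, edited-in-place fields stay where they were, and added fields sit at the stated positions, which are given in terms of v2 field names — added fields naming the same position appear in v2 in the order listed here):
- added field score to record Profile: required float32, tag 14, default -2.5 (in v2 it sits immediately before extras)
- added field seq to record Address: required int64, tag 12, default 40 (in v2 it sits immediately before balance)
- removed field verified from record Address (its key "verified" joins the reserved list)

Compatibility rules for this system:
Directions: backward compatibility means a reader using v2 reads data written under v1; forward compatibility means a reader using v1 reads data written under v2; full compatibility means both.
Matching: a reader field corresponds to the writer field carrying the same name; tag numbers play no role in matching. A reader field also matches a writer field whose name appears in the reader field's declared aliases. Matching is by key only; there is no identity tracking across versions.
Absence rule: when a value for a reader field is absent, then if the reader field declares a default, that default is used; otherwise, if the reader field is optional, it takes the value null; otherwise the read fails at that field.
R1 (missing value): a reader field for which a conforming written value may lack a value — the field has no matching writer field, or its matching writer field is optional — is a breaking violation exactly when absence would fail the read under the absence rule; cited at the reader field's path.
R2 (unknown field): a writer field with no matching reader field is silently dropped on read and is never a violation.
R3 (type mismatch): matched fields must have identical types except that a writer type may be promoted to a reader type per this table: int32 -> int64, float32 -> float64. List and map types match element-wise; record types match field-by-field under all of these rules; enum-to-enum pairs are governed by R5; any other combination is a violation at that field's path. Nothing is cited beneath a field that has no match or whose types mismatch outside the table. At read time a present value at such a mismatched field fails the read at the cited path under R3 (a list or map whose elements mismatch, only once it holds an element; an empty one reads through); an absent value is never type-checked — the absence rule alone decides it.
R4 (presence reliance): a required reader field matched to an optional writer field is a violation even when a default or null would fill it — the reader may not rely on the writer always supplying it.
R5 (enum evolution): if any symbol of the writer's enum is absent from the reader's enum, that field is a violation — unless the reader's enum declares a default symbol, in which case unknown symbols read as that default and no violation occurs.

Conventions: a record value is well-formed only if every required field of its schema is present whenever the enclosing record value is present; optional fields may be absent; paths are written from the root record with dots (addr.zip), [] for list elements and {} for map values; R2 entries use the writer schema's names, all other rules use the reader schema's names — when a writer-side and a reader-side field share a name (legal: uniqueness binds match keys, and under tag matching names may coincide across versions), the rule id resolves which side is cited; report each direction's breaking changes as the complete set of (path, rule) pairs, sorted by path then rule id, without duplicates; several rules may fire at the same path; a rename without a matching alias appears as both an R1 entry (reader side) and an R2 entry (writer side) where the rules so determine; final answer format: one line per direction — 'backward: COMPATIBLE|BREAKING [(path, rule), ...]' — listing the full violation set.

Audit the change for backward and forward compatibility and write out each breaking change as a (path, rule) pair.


backward: COMPATIBLE []; forward: COMPATIBLE []

each type pair in Profile: writer, then reader
checking backward for Profile: reader v2 against writer v1:
  writer optional, State -> State: reader kind maps from writer kind
  score: no writer match
  writer optional, map<string, string> -> map<string, string>: reader extras maps from writer extras
  writer optional, Address -> Address: reader meta maps from writer meta
  writer required, bool -> bool: reader archived maps from writer archived
  writer optional, float64 -> float64: reader height maps from writer height
  meta.seq: no writer match
  writer optional, float64 -> float64: reader meta.balance maps from writer meta.balance
  writer optional, bool -> bool: reader meta.active maps from writer meta.active
  meta.verified (writer side), unknown to reader
  nothing fires on Profile: backward is COMPATIBLE
checking forward for Profile: reader v1 against writer v2:
  writer optional, State -> State: reader kind maps from writer kind
  writer optional, map<string, string> -> map<string, string>: reader extras maps from writer extras
  writer optional, Address -> Address: reader meta maps from writer meta
  writer required, bool -> bool: reader archived maps from writer archived
  writer optional, float64 -> float64: reader height maps from writer height
  score (writer side), unknown to reader
  meta.verified: no writer match
  writer optional, float64 -> float64: reader meta.balance maps from writer meta.balance
  writer optional, bool -> bool: reader meta.active maps from writer meta.active
  meta.seq (writer side), unknown to reader
  nothing fires on Profile: forward is COMPATIBLE


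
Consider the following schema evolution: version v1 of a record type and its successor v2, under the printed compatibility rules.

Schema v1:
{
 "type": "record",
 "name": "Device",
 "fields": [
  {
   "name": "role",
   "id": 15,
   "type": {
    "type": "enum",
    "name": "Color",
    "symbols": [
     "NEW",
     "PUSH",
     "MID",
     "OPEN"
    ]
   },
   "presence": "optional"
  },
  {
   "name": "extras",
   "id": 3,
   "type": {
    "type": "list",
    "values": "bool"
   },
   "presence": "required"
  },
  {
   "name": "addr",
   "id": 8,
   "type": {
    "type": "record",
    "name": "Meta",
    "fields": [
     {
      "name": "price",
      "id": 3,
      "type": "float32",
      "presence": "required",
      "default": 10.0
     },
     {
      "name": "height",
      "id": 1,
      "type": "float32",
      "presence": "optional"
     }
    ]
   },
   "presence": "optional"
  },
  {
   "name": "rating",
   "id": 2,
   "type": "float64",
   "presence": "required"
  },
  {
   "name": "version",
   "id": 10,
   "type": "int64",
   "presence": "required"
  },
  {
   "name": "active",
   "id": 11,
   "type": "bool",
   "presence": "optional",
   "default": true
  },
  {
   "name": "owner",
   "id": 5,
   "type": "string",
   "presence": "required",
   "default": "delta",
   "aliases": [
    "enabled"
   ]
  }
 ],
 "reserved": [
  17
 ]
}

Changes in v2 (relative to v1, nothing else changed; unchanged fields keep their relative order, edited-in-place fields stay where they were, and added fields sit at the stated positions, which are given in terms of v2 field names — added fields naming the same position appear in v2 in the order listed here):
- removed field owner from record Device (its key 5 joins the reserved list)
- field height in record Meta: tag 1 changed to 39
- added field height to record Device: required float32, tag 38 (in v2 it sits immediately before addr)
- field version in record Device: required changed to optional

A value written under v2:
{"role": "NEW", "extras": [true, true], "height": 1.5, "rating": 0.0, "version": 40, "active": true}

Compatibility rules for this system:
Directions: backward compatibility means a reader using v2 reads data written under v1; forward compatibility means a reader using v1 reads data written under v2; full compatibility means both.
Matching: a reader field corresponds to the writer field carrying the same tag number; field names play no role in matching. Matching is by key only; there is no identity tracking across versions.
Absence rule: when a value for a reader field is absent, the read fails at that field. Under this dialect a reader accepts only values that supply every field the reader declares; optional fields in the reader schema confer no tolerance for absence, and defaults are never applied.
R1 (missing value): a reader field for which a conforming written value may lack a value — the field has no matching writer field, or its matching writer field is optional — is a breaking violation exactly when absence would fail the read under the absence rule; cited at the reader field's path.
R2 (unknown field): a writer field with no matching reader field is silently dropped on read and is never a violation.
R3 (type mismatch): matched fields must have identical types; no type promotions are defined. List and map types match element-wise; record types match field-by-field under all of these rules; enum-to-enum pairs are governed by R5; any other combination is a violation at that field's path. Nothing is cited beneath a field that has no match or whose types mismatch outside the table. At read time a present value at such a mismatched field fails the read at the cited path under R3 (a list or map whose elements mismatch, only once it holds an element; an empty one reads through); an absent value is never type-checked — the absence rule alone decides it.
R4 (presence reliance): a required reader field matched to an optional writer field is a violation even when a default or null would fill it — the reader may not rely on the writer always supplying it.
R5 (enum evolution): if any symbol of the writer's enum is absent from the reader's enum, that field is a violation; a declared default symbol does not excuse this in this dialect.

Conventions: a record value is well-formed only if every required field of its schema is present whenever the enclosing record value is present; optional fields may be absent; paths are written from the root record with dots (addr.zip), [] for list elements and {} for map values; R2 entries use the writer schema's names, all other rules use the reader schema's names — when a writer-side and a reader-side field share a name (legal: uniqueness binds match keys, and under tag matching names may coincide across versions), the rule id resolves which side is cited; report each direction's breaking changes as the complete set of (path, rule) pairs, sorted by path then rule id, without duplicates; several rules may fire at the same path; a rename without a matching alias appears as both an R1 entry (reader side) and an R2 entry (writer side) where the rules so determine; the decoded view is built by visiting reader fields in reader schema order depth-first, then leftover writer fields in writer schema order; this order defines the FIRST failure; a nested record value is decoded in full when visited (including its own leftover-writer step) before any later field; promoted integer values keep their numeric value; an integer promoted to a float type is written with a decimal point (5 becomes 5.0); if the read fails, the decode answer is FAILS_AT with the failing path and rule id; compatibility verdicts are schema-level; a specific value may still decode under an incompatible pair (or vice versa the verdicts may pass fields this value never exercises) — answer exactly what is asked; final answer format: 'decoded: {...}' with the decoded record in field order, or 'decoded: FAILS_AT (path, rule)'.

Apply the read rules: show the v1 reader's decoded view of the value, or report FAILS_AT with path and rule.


each type pair in Device: writer, then reader
migrating the Device value to v1:
  role := "NEW"
  extras := [true, true]
  read fails at addr under R1 (no fill)
  => FAILS_AT (addr, R1)
ruling out the remaining Device differences:
  removed field owner from record Device (its key 5 joins the reserved list) -> a verdict-level change on Device — the shown value reads the same
  field height in record Meta: tag 1 changed to 39 -> fires no rule on Device under this dialect and leaves the result unchanged
  added field height to record Device: required float32, tag 38 (in v2 it sits immediately before addr) -> a verdict-level change on Device — the shown value reads the same
  field version in record Device: required changed to optional -> a verdict-level change on Device — the shown value reads the same

decoded: FAILS_AT (addr, R1)


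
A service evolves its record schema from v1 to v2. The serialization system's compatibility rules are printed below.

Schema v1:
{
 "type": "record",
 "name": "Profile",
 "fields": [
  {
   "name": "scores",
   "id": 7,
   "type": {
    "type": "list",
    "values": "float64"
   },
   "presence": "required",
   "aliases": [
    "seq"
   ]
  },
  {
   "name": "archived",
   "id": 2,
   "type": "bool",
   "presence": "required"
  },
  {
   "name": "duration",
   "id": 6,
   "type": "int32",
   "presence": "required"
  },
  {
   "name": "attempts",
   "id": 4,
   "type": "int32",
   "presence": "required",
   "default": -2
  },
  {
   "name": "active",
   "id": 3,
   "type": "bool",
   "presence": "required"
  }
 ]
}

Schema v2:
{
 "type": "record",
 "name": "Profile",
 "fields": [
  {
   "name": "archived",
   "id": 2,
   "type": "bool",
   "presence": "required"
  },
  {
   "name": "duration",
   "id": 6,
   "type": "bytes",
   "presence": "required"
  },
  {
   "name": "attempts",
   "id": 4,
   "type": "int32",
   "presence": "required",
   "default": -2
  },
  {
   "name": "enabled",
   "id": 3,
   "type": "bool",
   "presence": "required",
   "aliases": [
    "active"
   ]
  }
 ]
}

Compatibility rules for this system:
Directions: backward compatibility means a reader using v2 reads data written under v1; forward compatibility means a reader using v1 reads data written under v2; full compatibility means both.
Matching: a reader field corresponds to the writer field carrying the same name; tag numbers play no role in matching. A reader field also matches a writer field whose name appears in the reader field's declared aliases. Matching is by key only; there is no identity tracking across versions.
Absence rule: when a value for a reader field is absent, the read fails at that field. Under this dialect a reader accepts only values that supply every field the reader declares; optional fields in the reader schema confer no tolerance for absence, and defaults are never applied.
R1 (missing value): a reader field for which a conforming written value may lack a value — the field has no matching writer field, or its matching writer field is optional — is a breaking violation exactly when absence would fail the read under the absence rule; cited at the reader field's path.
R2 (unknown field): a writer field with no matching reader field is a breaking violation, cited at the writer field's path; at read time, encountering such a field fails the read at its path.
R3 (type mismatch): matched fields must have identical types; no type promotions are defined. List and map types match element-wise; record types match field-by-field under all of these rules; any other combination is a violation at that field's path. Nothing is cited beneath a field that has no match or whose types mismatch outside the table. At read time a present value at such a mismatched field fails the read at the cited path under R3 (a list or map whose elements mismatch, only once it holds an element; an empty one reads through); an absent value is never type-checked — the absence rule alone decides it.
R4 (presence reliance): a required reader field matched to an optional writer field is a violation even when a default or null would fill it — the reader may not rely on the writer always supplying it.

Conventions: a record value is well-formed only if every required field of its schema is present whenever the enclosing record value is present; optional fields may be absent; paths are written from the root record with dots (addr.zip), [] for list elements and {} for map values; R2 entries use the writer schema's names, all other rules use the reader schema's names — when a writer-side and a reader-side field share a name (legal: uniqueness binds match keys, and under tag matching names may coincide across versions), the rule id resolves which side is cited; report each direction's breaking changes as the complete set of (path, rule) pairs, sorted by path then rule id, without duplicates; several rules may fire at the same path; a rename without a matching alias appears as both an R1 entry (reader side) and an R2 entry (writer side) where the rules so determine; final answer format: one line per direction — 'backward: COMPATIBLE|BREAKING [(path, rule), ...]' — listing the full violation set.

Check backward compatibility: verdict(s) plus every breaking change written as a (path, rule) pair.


the writer's type comes first in each Profile pair
backward on Profile — v2 reading data written by v1:
  archived <- archived (bool -> bool, writer required)
  duration <- duration (int32 -> bytes, writer required)
  attempts <- attempts (int32 -> int32, writer required)
  enabled <- active (bool -> bool, writer required)
  writer scores: unknown to reader
  rule R3 violated at duration
  rule R2 violated at scores
  => 2 violation(s): backward is BREAKING for Profile
checking off the Profile differences that do not matter here:
  renamed field active to enabled in record Profile (alias active declared on the renamed field) -> affects forward compatibility only, which is not asked

backward: BREAKING [(duration, R3), (scores, R2)]


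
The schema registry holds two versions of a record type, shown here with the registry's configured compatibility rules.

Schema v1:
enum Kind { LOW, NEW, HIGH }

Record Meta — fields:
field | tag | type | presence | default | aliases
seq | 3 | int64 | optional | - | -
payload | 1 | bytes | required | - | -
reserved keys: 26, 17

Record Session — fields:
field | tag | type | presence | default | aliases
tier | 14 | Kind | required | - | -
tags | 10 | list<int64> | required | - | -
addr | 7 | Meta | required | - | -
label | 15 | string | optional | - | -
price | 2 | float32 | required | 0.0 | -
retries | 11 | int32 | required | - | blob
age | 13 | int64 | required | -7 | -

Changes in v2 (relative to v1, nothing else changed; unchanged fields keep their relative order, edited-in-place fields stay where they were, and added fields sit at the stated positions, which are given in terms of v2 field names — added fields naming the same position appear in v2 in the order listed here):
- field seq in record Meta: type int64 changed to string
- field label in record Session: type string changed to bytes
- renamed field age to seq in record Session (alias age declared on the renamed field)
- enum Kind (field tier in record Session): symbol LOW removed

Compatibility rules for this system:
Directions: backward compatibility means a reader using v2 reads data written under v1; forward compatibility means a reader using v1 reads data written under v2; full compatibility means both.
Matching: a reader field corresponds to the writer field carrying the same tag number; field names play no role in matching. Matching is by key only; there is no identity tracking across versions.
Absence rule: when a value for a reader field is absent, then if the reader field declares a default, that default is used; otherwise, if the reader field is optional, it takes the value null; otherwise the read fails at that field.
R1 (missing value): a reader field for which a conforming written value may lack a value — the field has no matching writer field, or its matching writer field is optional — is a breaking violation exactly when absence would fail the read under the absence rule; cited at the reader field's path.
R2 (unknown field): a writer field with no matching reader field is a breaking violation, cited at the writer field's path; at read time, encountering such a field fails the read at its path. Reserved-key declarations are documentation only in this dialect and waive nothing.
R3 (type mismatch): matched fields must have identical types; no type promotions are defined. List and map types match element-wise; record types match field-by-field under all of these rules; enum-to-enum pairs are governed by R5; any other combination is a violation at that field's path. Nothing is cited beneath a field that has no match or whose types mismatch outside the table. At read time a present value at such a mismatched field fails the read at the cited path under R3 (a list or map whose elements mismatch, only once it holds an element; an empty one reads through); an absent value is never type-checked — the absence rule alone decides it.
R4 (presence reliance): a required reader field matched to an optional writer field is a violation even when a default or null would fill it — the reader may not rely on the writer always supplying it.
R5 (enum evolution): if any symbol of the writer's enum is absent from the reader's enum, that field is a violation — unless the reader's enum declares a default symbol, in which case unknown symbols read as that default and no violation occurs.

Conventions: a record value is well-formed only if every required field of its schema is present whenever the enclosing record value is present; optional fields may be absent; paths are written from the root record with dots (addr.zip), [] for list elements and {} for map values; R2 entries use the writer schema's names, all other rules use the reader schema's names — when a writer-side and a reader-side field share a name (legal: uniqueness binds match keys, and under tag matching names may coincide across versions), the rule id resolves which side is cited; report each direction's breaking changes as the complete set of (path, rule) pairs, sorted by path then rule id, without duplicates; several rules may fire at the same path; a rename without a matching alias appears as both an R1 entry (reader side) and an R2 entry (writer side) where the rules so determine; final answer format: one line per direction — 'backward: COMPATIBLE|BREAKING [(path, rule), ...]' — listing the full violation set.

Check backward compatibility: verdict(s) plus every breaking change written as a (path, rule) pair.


backward: BREAKING [(addr.seq, R3), (label, R3), (tier, R5)]

the writer's type comes first in each Session pair
backward analysis of Session with v2 as reader and v1 as writer:
  tier: paired with writer tier (Kind -> Kind; writer required)
  tags: paired with writer tags (list<int64> -> list<int64>; writer required)
  addr: paired with writer addr (Meta -> Meta; writer required)
  label: paired with writer label (string -> bytes; writer optional)
  price: paired with writer price (float32 -> float32; writer required)
  retries: paired with writer retries (int32 -> int32; writer required)
  seq: paired with writer age (int64 -> int64; writer required)
  addr.seq: paired with writer addr.seq (int64 -> string; writer optional)
  addr.payload: paired with writer addr.payload (bytes -> bytes; writer required)
  breaking: (addr.seq, R3)
  breaking: (label, R3)
  breaking: (tier, R5)
  => backward verdict for Session: BREAKING, 3 violation(s)
diffs on Session not affecting the asked answer:
  renamed field age to seq in record Session (alias age declared on the renamed field) -> fires no rule on Session, leaving the asked answer as it is
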